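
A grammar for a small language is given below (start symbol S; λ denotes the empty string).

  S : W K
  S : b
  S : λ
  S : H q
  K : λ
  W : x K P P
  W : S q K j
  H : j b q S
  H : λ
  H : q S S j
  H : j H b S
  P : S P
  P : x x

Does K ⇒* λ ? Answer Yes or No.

K has an λ-production, so K ⇒ λ.

Yes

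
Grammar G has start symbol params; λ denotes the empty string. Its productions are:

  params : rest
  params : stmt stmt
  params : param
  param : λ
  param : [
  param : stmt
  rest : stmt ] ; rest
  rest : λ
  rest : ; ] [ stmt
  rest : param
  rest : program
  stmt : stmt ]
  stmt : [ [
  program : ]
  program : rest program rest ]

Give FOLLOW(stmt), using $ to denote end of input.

{ $, ;, [, ] }

In params : stmt stmt: add FIRST(stmt) = { [ }.
In params : stmt stmt: stmt is at the end, add FOLLOW(params) = { $ }.
In param : stmt: stmt is at the end, add FOLLOW(param) = { $, ;, [, ] }.
In rest : stmt ] ; rest: add FIRST(] ; rest) = { ] }.
In rest : ; ] [ stmt: stmt is at the end, add FOLLOW(rest) = { $, ;, [, ] }.
In stmt : stmt ]: add FIRST(]) = { ] }.
Union: FOLLOW(stmt) = { $, ;, [, ] }.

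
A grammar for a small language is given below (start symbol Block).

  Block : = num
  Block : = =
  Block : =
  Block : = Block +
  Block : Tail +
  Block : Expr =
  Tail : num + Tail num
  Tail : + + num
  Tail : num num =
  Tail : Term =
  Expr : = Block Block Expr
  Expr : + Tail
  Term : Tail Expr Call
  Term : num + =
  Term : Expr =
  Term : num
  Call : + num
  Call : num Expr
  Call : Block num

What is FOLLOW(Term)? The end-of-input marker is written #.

In Tail : Term =: add FIRST(=) = { = }.
Union: FOLLOW(Term) = { = }.

{ = }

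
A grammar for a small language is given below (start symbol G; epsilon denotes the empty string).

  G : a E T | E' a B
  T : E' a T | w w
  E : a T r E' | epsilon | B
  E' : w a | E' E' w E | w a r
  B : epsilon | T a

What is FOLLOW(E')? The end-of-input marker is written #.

{ a, w }

In G : E' a B: add FIRST(a B) = { a }.
In T : E' a T: add FIRST(a T) = { a }.
In E : a T r E': E' is at the end, add FOLLOW(E) = { a, w }.
In E' : E' E' w E: add FIRST(E' w E) = { w }.
In E' : E' E' w E: add FIRST(w E) = { w }.
Union: FOLLOW(E') = { a, w }.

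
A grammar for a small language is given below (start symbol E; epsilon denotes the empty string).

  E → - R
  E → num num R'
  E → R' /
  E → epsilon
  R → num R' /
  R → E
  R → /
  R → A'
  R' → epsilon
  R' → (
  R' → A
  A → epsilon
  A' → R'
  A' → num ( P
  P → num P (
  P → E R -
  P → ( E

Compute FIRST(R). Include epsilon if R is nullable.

R → num R' / contributes {num}.
From R → E: add FIRST(E) = { (, -, /, num, epsilon } (including epsilon since E is nullable).
R → / contributes {/}.
From R → A': add FIRST(A') = { (, num, epsilon } (including epsilon since A' is nullable).
Union: FIRST(R) = { (, -, /, num, epsilon }.

{ (, -, /, num, epsilon }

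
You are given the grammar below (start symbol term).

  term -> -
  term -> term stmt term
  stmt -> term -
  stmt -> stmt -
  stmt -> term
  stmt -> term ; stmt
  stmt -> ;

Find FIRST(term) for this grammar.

{ - }

term -> - contributes {-}.
From term -> term stmt term: add FIRST(term) = { - }.
Union: FIRST(term) = { - }.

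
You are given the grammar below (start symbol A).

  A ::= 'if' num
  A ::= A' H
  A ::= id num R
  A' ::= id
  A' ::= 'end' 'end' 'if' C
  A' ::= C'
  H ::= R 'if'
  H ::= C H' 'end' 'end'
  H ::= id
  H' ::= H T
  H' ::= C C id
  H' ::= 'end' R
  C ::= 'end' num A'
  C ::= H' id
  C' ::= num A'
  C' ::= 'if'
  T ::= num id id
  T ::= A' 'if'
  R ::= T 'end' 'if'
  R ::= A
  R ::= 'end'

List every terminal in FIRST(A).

{ 'end', 'if', id, num }

A ::= 'if' num contributes {'if'}.
From A ::= A' H: add FIRST(A') = { 'end', 'if', id, num }.
A ::= id num R contributes {id}.
Union: FIRST(A) = { 'end', 'if', id, num }.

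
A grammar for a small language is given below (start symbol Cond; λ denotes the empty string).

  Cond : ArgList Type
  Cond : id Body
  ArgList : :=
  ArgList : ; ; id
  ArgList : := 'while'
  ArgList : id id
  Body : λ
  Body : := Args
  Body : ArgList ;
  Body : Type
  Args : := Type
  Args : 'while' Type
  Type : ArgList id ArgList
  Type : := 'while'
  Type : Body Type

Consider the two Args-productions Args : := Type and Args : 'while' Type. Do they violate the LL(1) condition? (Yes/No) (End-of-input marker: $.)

FIRST(:= Type) = { := } and FIRST('while' Type) = { 'while' }.
The FIRST sets are disjoint and neither alternative is nullable — no conflict.

No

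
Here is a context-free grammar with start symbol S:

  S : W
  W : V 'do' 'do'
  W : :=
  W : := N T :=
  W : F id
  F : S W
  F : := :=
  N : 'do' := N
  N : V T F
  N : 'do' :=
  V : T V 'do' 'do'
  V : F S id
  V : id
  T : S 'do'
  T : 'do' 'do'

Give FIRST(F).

From F : S W: add FIRST(S) = { 'do', :=, id }.
F : := := contributes {:=}.
Union: FIRST(F) = { 'do', :=, id }.

{ 'do', :=, id }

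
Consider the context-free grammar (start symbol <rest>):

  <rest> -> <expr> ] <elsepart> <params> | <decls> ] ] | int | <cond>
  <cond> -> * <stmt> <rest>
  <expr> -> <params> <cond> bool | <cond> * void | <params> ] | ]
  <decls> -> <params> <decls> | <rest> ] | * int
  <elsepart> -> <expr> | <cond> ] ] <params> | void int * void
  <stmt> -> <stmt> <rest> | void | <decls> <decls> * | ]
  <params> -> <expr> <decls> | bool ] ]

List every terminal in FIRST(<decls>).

From <decls> -> <params> <decls>: add FIRST(<params>) = { *, ], bool }.
From <decls> -> <rest> ]: add FIRST(<rest>) = { *, ], bool, int }.
<decls> -> * int contributes {*}.
Union: FIRST(<decls>) = { *, ], bool, int }.

{ *, ], bool, int }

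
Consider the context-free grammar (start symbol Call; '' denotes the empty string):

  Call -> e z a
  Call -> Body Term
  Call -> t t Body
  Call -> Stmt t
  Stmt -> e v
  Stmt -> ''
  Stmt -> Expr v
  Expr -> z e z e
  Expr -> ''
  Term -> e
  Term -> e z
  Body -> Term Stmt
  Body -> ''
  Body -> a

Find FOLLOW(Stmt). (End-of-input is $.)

In Call -> Stmt t: add FIRST(t) = { t }.
In Body -> Term Stmt: Stmt is at the end, add FOLLOW(Body) = { $, e }.
Union: FOLLOW(Stmt) = { $, e, t }.

{ $, e, t }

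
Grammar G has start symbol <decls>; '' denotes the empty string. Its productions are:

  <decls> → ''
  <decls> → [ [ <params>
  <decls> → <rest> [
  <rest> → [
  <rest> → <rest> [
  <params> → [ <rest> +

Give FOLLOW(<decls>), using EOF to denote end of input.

<decls> is the start symbol, so EOF ∈ FOLLOW(<decls>).
Union: FOLLOW(<decls>) = { EOF }.

{ EOF }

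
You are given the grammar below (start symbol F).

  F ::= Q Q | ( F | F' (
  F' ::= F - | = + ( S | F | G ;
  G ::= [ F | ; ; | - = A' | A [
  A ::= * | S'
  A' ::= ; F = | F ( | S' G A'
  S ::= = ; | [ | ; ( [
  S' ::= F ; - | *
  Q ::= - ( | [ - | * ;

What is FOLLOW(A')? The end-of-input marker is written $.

{ (, *, -, ;, =, [ }

In G ::= - = A': A' is at the end, add FOLLOW(G) = { (, *, -, ;, =, [ }.
In A' ::= S' G A': A' is at the end, add FOLLOW(A') = { (, *, -, ;, =, [ }.
Union: FOLLOW(A') = { (, *, -, ;, =, [ }.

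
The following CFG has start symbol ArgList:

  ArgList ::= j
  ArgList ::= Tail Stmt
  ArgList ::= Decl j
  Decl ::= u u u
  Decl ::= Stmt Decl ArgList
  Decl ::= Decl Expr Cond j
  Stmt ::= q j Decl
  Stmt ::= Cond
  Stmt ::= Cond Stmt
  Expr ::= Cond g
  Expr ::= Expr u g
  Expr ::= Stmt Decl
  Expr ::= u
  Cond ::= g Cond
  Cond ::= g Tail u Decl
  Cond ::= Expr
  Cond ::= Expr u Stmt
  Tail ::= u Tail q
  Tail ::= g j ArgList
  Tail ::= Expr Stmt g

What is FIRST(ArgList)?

{ g, j, q, u }

ArgList ::= j contributes {j}.
From ArgList ::= Tail Stmt: add FIRST(Tail) = { g, q, u }.
From ArgList ::= Decl j: add FIRST(Decl) = { g, q, u }.
Union: FIRST(ArgList) = { g, j, q, u }.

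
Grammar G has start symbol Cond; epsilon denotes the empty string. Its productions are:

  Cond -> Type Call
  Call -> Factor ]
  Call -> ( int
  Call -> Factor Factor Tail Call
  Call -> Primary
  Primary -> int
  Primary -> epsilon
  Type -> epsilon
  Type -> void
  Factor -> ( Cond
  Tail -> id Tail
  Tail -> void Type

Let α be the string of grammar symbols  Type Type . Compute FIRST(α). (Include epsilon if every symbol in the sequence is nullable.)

{ void, epsilon }

Add FIRST(Type)\{epsilon} = { void }; Type is nullable, continue.
Add FIRST(Type)\{epsilon} = { void }; Type is nullable, continue.
Every symbol is nullable, so include epsilon.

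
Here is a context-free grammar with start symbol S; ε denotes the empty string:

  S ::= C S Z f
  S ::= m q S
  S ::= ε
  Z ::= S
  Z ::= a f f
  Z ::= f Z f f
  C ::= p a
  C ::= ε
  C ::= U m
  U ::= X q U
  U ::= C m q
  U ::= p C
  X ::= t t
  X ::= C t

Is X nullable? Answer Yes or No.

Nullable nonterminals: C, S, Z.
No production of X has an RHS whose symbols are all nullable, so X is not nullable.

No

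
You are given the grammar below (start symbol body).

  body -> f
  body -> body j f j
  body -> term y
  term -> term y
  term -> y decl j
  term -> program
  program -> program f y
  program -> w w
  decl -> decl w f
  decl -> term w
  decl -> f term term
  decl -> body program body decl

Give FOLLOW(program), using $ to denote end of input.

{ f, j, w, y }

In term -> program: program is at the end, add FOLLOW(term) = { j, w, y }.
In program -> program f y: add FIRST(f y) = { f }.
In decl -> body program body decl: add FIRST(body decl) = { f, w, y }.
Union: FOLLOW(program) = { f, j, w, y }.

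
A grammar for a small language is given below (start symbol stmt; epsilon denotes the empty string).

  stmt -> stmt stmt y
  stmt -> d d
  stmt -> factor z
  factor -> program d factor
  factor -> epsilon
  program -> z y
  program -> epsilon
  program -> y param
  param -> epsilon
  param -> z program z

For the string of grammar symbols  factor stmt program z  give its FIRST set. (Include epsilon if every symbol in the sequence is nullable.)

{ d, y, z }

Add FIRST(factor)\{epsilon} = { d, y, z }; factor is nullable, continue.
Add FIRST(stmt) = { d, y, z }; stmt is not nullable, stop.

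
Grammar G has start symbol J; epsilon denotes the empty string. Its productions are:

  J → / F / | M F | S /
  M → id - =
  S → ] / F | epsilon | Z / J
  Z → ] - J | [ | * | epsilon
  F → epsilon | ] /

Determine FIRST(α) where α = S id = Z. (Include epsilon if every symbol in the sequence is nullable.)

Add FIRST(S)\{epsilon} = { *, /, [, ] }; S is nullable, continue.
id is a terminal; add {id} and stop.

{ *, /, [, ], id }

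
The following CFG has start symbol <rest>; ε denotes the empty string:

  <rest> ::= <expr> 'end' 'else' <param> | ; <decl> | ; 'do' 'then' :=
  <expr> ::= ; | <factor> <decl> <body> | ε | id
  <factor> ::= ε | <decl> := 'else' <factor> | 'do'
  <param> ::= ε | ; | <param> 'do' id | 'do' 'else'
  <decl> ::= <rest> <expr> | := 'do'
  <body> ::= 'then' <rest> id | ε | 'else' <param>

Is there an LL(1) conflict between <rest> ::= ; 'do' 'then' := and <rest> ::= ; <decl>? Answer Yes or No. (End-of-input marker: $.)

Yes

FIRST(; 'do' 'then' :=) = { ; } and FIRST(; <decl>) = { ; }.
Both contain ;, so the two alternatives are not disjoint — LL(1) conflict.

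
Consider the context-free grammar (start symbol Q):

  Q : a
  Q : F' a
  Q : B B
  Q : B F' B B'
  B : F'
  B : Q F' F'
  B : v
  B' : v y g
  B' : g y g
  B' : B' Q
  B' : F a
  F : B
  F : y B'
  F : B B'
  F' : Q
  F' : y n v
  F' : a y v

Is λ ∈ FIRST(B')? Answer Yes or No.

No

No nonterminal in this grammar is nullable.
No production of B' has an RHS whose symbols are all nullable, so B' is not nullable.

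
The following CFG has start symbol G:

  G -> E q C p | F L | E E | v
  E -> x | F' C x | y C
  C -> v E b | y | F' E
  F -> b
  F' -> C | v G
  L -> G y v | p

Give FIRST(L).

From L -> G y v: add FIRST(G) = { b, v, x, y }.
L -> p contributes {p}.
Union: FIRST(L) = { b, p, v, x, y }.

{ b, p, v, x, y }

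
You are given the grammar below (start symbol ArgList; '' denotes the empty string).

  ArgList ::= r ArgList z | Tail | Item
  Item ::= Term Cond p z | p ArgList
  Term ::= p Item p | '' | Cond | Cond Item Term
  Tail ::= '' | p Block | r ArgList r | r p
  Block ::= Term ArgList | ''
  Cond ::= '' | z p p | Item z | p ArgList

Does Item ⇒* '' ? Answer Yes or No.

No

Nullable nonterminals: ArgList, Block, Cond, Tail, Term.
No production of Item has an RHS whose symbols are all nullable, so Item is not nullable.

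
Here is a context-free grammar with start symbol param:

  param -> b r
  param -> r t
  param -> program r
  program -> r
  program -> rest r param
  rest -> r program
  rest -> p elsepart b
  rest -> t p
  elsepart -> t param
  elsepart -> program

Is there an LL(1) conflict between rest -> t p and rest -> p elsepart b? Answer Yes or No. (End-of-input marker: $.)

No

FIRST(t p) = { t } and FIRST(p elsepart b) = { p }.
The FIRST sets are disjoint and neither alternative is nullable — no conflict.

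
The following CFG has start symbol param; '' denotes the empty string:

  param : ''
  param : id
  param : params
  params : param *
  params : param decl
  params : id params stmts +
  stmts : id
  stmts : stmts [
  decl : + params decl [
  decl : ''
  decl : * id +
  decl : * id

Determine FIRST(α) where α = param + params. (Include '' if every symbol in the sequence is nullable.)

Add FIRST(param)\{''} = { *, +, id }; param is nullable, continue.
+ is a terminal; add {+} and stop.

{ *, +, id }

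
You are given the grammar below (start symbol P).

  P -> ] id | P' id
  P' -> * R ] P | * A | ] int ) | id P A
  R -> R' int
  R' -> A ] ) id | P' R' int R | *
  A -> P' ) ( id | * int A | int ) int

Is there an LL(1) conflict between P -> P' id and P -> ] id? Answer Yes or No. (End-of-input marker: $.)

Yes

FIRST(P' id) = { *, ], id } and FIRST(] id) = { ] }.
Both contain ], so the two alternatives are not disjoint — LL(1) conflict.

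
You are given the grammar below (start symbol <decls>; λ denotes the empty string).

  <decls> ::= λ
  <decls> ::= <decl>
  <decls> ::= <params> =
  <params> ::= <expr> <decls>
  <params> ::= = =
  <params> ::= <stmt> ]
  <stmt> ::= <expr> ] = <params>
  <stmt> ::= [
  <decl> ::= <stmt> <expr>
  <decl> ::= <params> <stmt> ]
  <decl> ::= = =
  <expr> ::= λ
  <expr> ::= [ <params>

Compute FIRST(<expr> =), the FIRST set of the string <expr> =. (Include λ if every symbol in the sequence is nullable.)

{ =, [ }

Add FIRST(<expr>)\{λ} = { [ }; <expr> is nullable, continue.
= is a terminal; add {=} and stop.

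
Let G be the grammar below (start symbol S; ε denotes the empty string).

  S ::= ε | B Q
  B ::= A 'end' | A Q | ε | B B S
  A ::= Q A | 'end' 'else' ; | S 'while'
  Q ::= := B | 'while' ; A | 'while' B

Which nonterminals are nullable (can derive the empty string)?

{ B, S }

Directly nullable (have an ε-production): S, B.
No other nonterminal has a production whose RHS symbols are all nullable.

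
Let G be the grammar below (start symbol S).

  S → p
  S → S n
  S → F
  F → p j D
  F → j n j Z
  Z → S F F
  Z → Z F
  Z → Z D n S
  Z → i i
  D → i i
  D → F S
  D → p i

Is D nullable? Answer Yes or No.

No nonterminal in this grammar is nullable.
No production of D has an RHS whose symbols are all nullable, so D is not nullable.

No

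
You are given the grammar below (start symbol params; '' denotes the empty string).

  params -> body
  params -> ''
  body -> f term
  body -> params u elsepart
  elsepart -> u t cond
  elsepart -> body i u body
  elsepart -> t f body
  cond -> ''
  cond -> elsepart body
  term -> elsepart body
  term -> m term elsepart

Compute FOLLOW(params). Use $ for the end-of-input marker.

{ $, u }

params is the start symbol, so $ ∈ FOLLOW(params).
In body -> params u elsepart: add FIRST(u elsepart) = { u }.
Union: FOLLOW(params) = { $, u }.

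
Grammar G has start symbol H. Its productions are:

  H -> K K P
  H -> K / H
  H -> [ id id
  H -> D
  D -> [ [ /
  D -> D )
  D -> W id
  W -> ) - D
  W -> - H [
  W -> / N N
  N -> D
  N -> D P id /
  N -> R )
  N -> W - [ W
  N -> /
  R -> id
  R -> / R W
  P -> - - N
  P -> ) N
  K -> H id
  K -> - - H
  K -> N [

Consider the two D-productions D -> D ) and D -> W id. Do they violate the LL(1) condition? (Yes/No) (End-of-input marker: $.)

FIRST(D )) = { ), -, /, [ } and FIRST(W id) = { ), -, / }.
Both contain ), so the two alternatives are not disjoint — LL(1) conflict.

Yes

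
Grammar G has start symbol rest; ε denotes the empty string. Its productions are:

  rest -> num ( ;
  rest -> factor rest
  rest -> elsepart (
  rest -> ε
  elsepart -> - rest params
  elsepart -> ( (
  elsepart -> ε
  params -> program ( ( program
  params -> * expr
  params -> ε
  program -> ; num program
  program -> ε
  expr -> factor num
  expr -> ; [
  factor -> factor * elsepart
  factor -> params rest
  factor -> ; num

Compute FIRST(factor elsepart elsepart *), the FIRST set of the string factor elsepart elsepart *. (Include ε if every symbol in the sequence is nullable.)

Add FIRST(factor)\{ε} = { (, *, -, ;, num }; factor is nullable, continue.
Add FIRST(elsepart)\{ε} = { (, - }; elsepart is nullable, continue.
Add FIRST(elsepart)\{ε} = { (, - }; elsepart is nullable, continue.
* is a terminal; add {*} and stop.

{ (, *, -, ;, num }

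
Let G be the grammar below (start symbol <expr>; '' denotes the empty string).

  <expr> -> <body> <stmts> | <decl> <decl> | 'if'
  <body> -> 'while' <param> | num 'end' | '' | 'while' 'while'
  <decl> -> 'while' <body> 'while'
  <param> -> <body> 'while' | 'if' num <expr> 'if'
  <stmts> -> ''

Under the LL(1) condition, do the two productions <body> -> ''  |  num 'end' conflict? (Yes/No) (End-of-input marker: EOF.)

FIRST('') = { '' } and FIRST(num 'end') = { num }.
The first is nullable but FOLLOW(<body>) = { EOF, 'if', 'while' } is disjoint from FIRST of the second.

No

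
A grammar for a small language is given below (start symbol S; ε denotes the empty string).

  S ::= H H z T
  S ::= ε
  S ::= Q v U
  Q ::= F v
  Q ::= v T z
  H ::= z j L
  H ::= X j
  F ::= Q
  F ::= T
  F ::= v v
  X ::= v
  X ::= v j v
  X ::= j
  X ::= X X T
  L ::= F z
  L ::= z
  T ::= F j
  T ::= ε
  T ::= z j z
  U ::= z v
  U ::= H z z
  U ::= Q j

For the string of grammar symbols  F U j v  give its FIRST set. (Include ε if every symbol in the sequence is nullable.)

Add FIRST(F)\{ε} = { j, v, z }; F is nullable, continue.
Add FIRST(U) = { j, v, z }; U is not nullable, stop.

{ j, v, z }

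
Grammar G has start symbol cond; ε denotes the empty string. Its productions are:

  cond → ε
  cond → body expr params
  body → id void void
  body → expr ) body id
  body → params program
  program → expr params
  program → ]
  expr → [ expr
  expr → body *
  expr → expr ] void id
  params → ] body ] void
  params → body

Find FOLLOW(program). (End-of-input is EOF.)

{ EOF, *, [, ], id }

In body → params program: program is at the end, add FOLLOW(body) = { EOF, *, [, ], id }.
Union: FOLLOW(program) = { EOF, *, [, ], id }.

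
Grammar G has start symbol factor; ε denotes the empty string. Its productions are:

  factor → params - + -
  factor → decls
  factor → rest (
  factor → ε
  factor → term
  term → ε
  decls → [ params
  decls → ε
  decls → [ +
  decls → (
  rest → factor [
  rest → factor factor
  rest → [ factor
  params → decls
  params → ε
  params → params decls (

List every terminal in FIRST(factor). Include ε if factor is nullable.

{ (, -, [, ε }

From factor → params - + -: params nullable, take FIRST(params) ∪ {-} = { (, -, [ }.
From factor → decls: add FIRST(decls) = { (, [, ε } (including ε since decls is nullable).
From factor → rest (: rest nullable, take FIRST(rest) ∪ {(} = { (, -, [ }.
factor → ε contributes ε.
From factor → term: add FIRST(term) = { ε } (including ε since term is nullable).
Union: FIRST(factor) = { (, -, [, ε }.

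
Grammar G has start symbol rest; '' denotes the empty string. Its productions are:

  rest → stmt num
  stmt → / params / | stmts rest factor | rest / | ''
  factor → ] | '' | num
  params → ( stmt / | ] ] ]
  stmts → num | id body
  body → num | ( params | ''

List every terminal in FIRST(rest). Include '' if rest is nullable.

From rest → stmt num: stmt nullable, take FIRST(stmt) ∪ {num} = { /, id, num }.
Union: FIRST(rest) = { /, id, num }.

{ /, id, num }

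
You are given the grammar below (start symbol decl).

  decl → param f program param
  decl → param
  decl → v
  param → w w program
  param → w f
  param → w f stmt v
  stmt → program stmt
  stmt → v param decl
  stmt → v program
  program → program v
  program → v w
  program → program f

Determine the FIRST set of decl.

From decl → param f program param: add FIRST(param) = { w }.
From decl → param: add FIRST(param) = { w }.
decl → v contributes {v}.
Union: FIRST(decl) = { v, w }.

{ v, w }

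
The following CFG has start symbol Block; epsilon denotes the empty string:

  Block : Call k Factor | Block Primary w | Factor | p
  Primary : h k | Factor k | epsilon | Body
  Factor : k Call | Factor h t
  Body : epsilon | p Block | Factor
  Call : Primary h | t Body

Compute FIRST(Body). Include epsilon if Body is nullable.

{ k, p, epsilon }

Body : epsilon contributes epsilon.
Body : p Block contributes {p}.
From Body : Factor: add FIRST(Factor) = { k }.
Union: FIRST(Body) = { k, p, epsilon }.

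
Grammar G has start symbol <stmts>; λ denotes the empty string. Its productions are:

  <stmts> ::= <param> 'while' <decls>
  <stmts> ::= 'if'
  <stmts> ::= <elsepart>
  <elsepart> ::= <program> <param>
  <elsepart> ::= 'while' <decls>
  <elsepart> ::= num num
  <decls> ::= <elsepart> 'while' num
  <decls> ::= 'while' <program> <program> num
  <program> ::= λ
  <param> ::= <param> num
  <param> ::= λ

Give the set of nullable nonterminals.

Directly nullable (have an λ-production): <program>, <param>.
<elsepart> ::= <program> <param> with every symbol nullable, so <elsepart> is nullable.
<stmts> ::= <elsepart> with every symbol nullable, so <stmts> is nullable.
No other nonterminal has a production whose RHS symbols are all nullable.

{ <elsepart>, <param>, <program>, <stmts> }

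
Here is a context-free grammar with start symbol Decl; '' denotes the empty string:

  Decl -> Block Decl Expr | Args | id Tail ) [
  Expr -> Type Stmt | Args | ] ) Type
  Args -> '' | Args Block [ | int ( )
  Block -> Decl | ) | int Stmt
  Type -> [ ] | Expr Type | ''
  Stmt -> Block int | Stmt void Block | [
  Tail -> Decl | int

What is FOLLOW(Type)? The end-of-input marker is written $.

In Expr -> Type Stmt: add FIRST(Stmt) = { ), [, ], id, int }.
In Expr -> ] ) Type: Type is at the end, add FOLLOW(Expr) = { $, ), [, ], id, int, void }.
In Type -> Expr Type: Type is at the end, add FOLLOW(Type) = { $, ), [, ], id, int, void }.
Union: FOLLOW(Type) = { $, ), [, ], id, int, void }.

{ $, ), [, ], id, int, void }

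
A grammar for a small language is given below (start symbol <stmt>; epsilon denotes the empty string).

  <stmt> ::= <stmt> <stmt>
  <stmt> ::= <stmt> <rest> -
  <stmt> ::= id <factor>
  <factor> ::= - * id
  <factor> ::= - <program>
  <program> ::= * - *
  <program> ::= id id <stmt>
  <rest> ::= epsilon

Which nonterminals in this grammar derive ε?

{ <rest> }

Directly nullable (have an epsilon-production): <rest>.
No other nonterminal has a production whose RHS symbols are all nullable.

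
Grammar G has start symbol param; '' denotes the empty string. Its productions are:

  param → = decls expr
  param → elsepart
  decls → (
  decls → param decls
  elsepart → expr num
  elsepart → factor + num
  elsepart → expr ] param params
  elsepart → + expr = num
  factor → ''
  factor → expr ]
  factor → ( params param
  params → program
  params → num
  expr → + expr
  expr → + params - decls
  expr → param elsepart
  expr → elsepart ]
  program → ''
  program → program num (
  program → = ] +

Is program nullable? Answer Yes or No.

Yes

program has an ''-production, so program ⇒ ''.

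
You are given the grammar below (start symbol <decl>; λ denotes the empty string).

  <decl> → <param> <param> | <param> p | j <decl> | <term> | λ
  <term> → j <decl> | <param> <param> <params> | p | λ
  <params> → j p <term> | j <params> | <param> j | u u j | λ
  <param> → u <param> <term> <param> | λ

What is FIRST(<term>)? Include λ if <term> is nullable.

<term> → j <decl> contributes {j}.
From <term> → <param> <param> <params>: <param>, <param>, <params> nullable, take FIRST(<param>) ∪ FIRST(<param>) ∪ FIRST(<params>) = { j, u }; also λ since the whole RHS is nullable.
<term> → p contributes {p}.
<term> → λ contributes λ.
Union: FIRST(<term>) = { j, p, u, λ }.

{ j, p, u, λ }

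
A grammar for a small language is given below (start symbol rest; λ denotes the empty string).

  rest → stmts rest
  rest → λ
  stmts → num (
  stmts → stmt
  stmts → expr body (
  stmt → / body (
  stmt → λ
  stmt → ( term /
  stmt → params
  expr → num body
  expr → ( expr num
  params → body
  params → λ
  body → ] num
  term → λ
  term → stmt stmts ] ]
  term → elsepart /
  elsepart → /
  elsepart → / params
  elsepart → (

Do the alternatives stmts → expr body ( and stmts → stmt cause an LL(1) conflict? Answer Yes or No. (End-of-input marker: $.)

Yes

FIRST(expr body () = { (, num } and FIRST(stmt) = { (, /, ], λ }.
Both contain (, so the two alternatives are not disjoint — LL(1) conflict.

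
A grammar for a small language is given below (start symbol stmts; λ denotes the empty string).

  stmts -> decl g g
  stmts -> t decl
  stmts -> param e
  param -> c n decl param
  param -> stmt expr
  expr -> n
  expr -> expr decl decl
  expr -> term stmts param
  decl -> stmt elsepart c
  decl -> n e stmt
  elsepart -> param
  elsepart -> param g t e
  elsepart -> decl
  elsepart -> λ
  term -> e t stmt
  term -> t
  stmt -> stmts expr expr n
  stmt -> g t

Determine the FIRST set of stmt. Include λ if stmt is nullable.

{ c, g, n, t }

From stmt -> stmts expr expr n: add FIRST(stmts) = { c, g, n, t }.
stmt -> g t contributes {g}.
Union: FIRST(stmt) = { c, g, n, t }.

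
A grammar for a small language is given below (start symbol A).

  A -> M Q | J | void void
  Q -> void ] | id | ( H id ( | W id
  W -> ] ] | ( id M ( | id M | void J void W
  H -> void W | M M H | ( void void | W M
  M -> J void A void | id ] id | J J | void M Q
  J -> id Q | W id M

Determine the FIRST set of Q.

{ (, ], id, void }

Q -> void ] contributes {void}.
Q -> id contributes {id}.
Q -> ( H id ( contributes {(}.
From Q -> W id: add FIRST(W) = { (, ], id, void }.
Union: FIRST(Q) = { (, ], id, void }.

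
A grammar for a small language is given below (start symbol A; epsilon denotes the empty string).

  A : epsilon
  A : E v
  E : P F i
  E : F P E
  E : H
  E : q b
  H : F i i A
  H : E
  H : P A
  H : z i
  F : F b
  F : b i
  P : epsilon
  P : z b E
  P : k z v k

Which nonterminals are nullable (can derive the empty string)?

{ A, E, H, P }

Directly nullable (have an epsilon-production): A, P.
H : E with every symbol nullable, so H is nullable.
E : H with every symbol nullable, so E is nullable.
No other nonterminal has a production whose RHS symbols are all nullable.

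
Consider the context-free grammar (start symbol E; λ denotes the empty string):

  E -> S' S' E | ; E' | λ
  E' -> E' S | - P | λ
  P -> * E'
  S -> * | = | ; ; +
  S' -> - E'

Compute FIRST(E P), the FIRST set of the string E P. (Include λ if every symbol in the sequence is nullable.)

Add FIRST(E)\{λ} = { -, ; }; E is nullable, continue.
Add FIRST(P) = { * }; P is not nullable, stop.

{ *, -, ; }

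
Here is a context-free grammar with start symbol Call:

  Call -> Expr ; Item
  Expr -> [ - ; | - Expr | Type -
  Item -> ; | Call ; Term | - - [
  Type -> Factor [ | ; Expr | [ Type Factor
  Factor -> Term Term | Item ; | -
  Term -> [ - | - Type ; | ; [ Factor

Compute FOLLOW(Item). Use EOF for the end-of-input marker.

{ EOF, ; }

In Call -> Expr ; Item: Item is at the end, add FOLLOW(Call) = { EOF, ; }.
In Factor -> Item ;: add FIRST(;) = { ; }.
Union: FOLLOW(Item) = { EOF, ; }.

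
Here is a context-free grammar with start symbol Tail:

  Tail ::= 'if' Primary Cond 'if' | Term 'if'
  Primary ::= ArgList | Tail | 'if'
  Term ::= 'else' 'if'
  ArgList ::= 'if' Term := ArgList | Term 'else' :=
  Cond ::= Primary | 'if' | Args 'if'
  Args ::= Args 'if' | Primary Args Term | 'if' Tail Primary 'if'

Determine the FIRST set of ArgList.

{ 'else', 'if' }

ArgList ::= 'if' Term := ArgList contributes {'if'}.
From ArgList ::= Term 'else' :=: add FIRST(Term) = { 'else' }.
Union: FIRST(ArgList) = { 'else', 'if' }.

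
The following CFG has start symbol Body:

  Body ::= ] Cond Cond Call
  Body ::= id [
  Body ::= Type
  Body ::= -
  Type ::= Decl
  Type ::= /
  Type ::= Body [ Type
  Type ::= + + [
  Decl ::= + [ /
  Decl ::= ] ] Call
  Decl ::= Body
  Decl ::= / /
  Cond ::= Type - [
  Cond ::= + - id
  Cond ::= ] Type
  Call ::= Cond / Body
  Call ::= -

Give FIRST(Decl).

{ +, -, /, ], id }

Decl ::= + [ / contributes {+}.
Decl ::= ] ] Call contributes {]}.
From Decl ::= Body: add FIRST(Body) = { +, -, /, ], id }.
Decl ::= / / contributes {/}.
Union: FIRST(Decl) = { +, -, /, ], id }.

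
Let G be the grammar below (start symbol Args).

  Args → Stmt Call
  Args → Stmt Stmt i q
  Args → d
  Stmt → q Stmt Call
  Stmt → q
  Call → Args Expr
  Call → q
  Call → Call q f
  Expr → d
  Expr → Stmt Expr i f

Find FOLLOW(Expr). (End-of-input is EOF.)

In Call → Args Expr: Expr is at the end, add FOLLOW(Call) = { EOF, d, i, q }.
In Expr → Stmt Expr i f: add FIRST(i f) = { i }.
Union: FOLLOW(Expr) = { EOF, d, i, q }.

{ EOF, d, i, q }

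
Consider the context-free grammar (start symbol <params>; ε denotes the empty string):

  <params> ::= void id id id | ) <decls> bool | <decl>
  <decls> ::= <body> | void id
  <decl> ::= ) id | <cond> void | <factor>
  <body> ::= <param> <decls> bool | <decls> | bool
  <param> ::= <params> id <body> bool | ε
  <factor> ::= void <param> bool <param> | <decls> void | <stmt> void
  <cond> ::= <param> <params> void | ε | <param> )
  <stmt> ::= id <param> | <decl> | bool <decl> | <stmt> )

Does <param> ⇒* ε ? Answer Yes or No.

Yes

<param> has an ε-production, so <param> ⇒ ε.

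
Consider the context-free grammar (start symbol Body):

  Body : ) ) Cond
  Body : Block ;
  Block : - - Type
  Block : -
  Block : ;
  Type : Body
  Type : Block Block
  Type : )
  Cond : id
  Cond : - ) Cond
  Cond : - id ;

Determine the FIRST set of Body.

{ ), -, ; }

Body : ) ) Cond contributes {)}.
From Body : Block ;: add FIRST(Block) = { -, ; }.
Union: FIRST(Body) = { ), -, ; }.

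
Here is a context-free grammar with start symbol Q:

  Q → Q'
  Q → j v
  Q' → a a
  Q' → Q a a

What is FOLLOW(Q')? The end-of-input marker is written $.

{ $, a }

In Q → Q': Q' is at the end, add FOLLOW(Q) = { $, a }.
Union: FOLLOW(Q') = { $, a }.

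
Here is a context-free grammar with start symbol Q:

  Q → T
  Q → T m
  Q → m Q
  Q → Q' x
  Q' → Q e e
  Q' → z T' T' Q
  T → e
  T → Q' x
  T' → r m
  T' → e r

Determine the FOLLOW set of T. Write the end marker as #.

{ #, e, m, x }

In Q → T: T is at the end, add FOLLOW(Q) = { #, e, x }.
In Q → T m: add FIRST(m) = { m }.
Union: FOLLOW(T) = { #, e, m, x }.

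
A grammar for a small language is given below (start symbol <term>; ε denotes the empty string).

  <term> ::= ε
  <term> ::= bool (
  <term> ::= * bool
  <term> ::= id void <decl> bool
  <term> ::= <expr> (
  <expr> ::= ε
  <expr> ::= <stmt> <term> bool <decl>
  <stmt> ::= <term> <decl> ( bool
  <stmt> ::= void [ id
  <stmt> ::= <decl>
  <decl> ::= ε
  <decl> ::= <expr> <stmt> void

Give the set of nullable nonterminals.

{ <decl>, <expr>, <stmt>, <term> }

Directly nullable (have an ε-production): <term>, <expr>, <decl>.
<stmt> ::= <decl> with every symbol nullable, so <stmt> is nullable.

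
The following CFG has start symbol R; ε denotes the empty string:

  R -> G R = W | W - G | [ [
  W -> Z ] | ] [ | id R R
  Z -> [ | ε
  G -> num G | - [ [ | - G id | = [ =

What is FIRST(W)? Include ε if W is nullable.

From W -> Z ]: Z nullable, take FIRST(Z) ∪ {]} = { [, ] }.
W -> ] [ contributes {]}.
W -> id R R contributes {id}.
Union: FIRST(W) = { [, ], id }.

{ [, ], id }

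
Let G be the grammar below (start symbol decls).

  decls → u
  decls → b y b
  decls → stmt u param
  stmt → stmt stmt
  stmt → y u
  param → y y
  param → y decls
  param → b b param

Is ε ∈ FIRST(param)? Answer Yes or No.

No

No nonterminal in this grammar is nullable.
No production of param has an RHS whose symbols are all nullable, so param is not nullable.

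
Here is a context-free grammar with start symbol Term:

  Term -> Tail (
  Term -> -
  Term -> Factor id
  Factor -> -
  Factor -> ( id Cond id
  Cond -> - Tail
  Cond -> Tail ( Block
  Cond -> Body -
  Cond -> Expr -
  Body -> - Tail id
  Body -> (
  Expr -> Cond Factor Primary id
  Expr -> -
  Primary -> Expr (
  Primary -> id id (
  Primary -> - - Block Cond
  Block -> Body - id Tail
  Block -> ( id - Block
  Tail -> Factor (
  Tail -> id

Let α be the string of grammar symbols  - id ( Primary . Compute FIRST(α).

{ - }

- is a terminal; add {-} and stop.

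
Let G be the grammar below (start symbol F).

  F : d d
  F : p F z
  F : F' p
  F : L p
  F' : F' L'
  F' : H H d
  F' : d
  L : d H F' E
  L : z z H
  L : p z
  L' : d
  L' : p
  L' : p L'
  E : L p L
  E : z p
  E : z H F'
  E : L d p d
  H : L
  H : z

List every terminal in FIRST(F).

{ d, p, z }

F : d d contributes {d}.
F : p F z contributes {p}.
From F : F' p: add FIRST(F') = { d, p, z }.
From F : L p: add FIRST(L) = { d, p, z }.
Union: FIRST(F) = { d, p, z }.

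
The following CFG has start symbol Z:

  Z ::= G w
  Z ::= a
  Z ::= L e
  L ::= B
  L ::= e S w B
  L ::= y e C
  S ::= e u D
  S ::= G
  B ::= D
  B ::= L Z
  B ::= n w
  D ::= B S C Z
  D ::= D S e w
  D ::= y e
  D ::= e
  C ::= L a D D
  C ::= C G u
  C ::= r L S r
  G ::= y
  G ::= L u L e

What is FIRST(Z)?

{ a, e, n, y }

From Z ::= G w: add FIRST(G) = { e, n, y }.
Z ::= a contributes {a}.
From Z ::= L e: add FIRST(L) = { e, n, y }.
Union: FIRST(Z) = { a, e, n, y }.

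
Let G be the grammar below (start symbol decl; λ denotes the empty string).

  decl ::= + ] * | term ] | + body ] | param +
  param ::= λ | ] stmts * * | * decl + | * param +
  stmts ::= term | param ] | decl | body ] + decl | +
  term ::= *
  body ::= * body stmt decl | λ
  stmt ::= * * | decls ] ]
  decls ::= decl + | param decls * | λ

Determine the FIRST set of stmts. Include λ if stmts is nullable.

From stmts ::= term: add FIRST(term) = { * }.
From stmts ::= param ]: param nullable, take FIRST(param) ∪ {]} = { *, ] }.
From stmts ::= decl: add FIRST(decl) = { *, +, ] }.
From stmts ::= body ] + decl: body nullable, take FIRST(body) ∪ {]} = { *, ] }.
stmts ::= + contributes {+}.
Union: FIRST(stmts) = { *, +, ] }.

{ *, +, ] }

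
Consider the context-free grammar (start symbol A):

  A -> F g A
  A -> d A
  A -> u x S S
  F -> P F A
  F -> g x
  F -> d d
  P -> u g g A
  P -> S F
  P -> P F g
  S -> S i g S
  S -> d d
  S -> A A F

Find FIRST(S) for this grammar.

{ d, g, u }

From S -> S i g S: add FIRST(S) = { d, g, u }.
S -> d d contributes {d}.
From S -> A A F: add FIRST(A) = { d, g, u }.
Union: FIRST(S) = { d, g, u }.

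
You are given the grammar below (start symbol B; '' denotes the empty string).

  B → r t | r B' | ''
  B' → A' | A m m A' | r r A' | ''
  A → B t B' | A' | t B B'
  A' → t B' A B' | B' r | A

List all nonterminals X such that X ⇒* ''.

Directly nullable (have an ''-production): B, B'.
No other nonterminal has a production whose RHS symbols are all nullable.

{ B, B' }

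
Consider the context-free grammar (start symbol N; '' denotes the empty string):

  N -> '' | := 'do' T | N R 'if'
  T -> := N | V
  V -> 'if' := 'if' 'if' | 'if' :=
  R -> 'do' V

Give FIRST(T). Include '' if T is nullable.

T -> := N contributes {:=}.
From T -> V: add FIRST(V) = { 'if' }.
Union: FIRST(T) = { 'if', := }.

{ 'if', := }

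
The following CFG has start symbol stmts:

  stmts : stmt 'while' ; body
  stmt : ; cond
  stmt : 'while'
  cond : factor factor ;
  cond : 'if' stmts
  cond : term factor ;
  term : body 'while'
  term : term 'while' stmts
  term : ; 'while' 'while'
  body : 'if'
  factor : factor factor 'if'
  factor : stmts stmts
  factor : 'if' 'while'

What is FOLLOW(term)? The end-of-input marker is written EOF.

{ 'if', 'while', ; }

In cond : term factor ;: add FIRST(factor ;) = { 'if', 'while', ; }.
In term : term 'while' stmts: add FIRST('while' stmts) = { 'while' }.
Union: FOLLOW(term) = { 'if', 'while', ; }.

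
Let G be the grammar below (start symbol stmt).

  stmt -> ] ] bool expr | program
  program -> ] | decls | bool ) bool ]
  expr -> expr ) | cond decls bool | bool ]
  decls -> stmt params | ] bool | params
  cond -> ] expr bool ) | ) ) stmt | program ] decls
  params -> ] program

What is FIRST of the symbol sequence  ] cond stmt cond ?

] is a terminal; add {]} and stop.

{ ] }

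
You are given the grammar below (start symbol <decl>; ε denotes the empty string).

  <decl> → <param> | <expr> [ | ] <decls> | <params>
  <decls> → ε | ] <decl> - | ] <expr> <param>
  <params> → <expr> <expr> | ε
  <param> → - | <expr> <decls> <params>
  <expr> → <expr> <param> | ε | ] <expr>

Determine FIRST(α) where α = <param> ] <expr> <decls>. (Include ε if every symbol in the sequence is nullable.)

Add FIRST(<param>)\{ε} = { -, ] }; <param> is nullable, continue.
] is a terminal; add {]} and stop.

{ -, ] }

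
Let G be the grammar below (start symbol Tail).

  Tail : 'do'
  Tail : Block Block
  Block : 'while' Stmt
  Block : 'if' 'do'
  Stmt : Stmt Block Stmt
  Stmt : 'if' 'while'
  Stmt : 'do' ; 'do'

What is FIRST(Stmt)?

{ 'do', 'if' }

From Stmt : Stmt Block Stmt: add FIRST(Stmt) = { 'do', 'if' }.
Stmt : 'if' 'while' contributes {'if'}.
Stmt : 'do' ; 'do' contributes {'do'}.
Union: FIRST(Stmt) = { 'do', 'if' }.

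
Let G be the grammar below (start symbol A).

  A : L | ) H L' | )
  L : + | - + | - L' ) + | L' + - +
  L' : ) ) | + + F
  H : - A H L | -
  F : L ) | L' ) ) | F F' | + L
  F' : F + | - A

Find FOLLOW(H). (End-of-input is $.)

In A : ) H L': add FIRST(L') = { ), + }.
In H : - A H L: add FIRST(L) = { ), +, - }.
Union: FOLLOW(H) = { ), +, - }.

{ ), +, - }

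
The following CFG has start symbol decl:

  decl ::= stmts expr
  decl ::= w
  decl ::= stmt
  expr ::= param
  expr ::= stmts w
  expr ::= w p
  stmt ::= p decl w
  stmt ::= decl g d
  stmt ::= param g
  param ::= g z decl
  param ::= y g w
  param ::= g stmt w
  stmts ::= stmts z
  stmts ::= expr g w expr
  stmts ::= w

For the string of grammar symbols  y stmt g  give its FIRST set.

y is a terminal; add {y} and stop.

{ y }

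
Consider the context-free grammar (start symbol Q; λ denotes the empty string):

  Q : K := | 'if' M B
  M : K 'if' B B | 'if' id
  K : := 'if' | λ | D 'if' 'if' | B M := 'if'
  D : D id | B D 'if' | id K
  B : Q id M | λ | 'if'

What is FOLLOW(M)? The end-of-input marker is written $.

In Q : 'if' M B: add FIRST(B)\{λ} = { 'if', :=, id }.
  Since B is nullable, also add FOLLOW(Q) = { $, id }.
In K : B M := 'if': add FIRST(:= 'if') = { := }.
In B : Q id M: M is at the end, add FOLLOW(B) = { $, 'if', :=, id }.
Union: FOLLOW(M) = { $, 'if', :=, id }.

{ $, 'if', :=, id }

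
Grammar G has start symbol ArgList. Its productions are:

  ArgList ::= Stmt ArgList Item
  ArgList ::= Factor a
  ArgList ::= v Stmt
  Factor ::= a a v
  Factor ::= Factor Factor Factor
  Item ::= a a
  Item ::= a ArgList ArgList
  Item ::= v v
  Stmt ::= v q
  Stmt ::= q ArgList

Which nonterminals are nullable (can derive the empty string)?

{ } (none)

No nonterminal has an empty production or an RHS whose symbols are all nullable.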